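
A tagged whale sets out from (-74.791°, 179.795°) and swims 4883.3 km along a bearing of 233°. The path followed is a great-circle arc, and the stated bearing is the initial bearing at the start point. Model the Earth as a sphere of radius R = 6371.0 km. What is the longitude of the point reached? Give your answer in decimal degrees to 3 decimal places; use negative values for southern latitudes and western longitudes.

longitude 68.688°

δ = 4883.3/6371 = 0.766489 rad (43.9166°).
With φ₁ = -74.791° = -1.305349 rad and θ = 233° = 4.066617 rad:
Applying the spherical law of cosines for sides, sin φ₂ = sin φ₁ cos δ + cos φ₁ sin δ cos θ = -0.804628, so φ₂ = -53.574°.
Δλ = atan2( sin θ sin δ cos φ₁ , cos δ − sin φ₁ sin φ₂ ) = atan2(-0.145321, -0.056096) = -1.939185 rad = -111.107°.
λ₂ = 179.795° + -111.107° = 68.688°.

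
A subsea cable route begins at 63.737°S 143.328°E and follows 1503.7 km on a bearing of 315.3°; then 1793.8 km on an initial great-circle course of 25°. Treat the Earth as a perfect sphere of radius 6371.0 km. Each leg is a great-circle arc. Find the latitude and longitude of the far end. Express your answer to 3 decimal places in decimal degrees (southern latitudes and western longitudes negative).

latitude -37.973°, longitude 136.043°

Apply the spherical direct solution leg by leg, carrying full precision between legs.
Leg 1: from (-63.737°, 143.328°), δ = 1503.7/6371 = 0.236023 rad, θ = 315.3° → φ = -52.974°, λ = 127.477°.
Leg 2: from (-52.974°, 127.477°), δ = 1793.8/6371 = 0.281557 rad, θ = 25° → φ = -37.973°, λ = 136.043°.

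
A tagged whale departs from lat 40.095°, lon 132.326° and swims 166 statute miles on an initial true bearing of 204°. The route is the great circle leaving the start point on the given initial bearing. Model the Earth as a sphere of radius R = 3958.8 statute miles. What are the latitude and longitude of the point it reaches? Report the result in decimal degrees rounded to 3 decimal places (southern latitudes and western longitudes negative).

latitude 37.893°, longitude 131.088°

Angular distance δ = d/R = 166 / 3958.8 = 0.041932 rad.
With φ₁ = 40.095° = 0.699790 rad and θ = 204° = 3.560472 rad:
sin φ₂ = sin φ₁ cos δ + cos φ₁ sin δ cos θ = (0.644057)(0.999121) + (0.764978)(0.041920)(-0.913545) = 0.614196
φ₂ = asin(0.614196) = 0.661366 rad = 37.893°.
Δλ = atan2( sin θ sin δ cos φ₁ , cos δ − sin φ₁ sin φ₂ ) = atan2(-0.013043, 0.603544) = -0.021607 rad = -1.238°.
λ₂ = 132.326° + -1.238° = 131.088°.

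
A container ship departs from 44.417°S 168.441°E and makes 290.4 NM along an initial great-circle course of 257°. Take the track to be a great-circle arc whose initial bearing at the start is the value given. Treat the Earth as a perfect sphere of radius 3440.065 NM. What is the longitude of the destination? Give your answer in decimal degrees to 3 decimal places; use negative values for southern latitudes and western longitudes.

longitude 161.732°

Central angle δ = d/R = 0.084417 rad.
Converting: φ₁ = -0.775223 rad, θ = 4.485496 rad.
Applying the spherical law of cosines for sides, sin φ₂ = sin φ₁ cos δ + cos φ₁ sin δ cos θ = -0.710931, so φ₂ = -45.311°.
For the longitude increment, Δλ = atan2( sin θ sin δ cos φ₁, cos δ − sin φ₁ sin φ₂ ) = atan2(-0.058681, 0.498876) = -6.709°.
λ₂ = λ₁ + Δλ = 161.732°.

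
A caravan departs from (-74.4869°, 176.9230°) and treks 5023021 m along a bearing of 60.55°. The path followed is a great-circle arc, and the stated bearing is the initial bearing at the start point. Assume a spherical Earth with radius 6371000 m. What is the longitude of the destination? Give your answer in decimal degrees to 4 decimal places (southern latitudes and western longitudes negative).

Angular distance δ = d/R = 5023021 / 6371000 = 0.788420 rad.
Converting: φ₁ = -1.300042 rad, θ = 1.056797 rad.
Applying the spherical law of cosines for sides, sin φ₂ = sin φ₁ cos δ + cos φ₁ sin δ cos θ = -0.586020, so φ₂ = -35.8751°.
Δλ = atan2( sin θ sin δ cos φ₁ , cos δ − sin φ₁ sin φ₂ ) = atan2(0.165181, 0.140296) = 0.866681 rad = 49.6572°.
λ₂ = 176.9230° + 49.6572° = 226.5802°, normalized to (−180°, 180°] → -133.4198°.

longitude -133.4198°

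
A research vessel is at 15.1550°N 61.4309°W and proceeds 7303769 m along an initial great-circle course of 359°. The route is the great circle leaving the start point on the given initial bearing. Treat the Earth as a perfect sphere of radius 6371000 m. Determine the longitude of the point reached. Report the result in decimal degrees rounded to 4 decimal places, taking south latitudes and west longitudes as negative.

Angular distance δ = d/R = 7303769 / 6371000 = 1.146409 rad.
Converting: φ₁ = 0.264505 rad, θ = 6.265732 rad.
Destination latitude: φ₂ = arcsin( sin φ₁ cos δ + cos φ₁ sin δ cos θ ) = arcsin(0.987112) = 80.7913°.
Δλ = atan2( sin θ sin δ cos φ₁ , cos δ − sin φ₁ sin φ₂ ) = atan2(-0.015351, 0.153701) = -0.099546 rad = -5.7036°.
λ₂ = -61.4309° + -5.7036° = -67.1345°.

longitude -67.1345°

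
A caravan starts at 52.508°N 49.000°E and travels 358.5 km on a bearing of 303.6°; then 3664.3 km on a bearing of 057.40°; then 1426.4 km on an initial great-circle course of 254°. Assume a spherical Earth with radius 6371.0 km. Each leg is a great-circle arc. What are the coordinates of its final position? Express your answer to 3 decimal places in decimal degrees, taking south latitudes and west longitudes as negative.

Apply the spherical direct solution leg by leg, carrying full precision between legs.
Leg 1: from (52.508°, 49.000°), δ = 358.5/6371 = 0.056271 rad, θ = 303.6° → φ = 54.206°, λ = 44.406°.
Leg 2: from (54.206°, 44.406°), δ = 3664.3/6371 = 0.575153 rad, θ = 57.4° → φ = 58.433°, λ = 105.499°.
Leg 3: from (58.433°, 105.499°), δ = 1426.4/6371 = 0.223889 rad, θ = 254° → φ = 53.009°, λ = 84.723°.

latitude 53.009°, longitude 84.723°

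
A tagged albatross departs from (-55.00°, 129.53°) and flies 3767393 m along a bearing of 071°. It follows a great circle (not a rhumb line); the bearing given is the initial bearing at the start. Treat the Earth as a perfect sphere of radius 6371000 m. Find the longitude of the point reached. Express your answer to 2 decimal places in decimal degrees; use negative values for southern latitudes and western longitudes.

longitude 169.68°

δ = 3767393/6371000 = 0.591335 rad (33.8810°).
Start latitude φ₁ = -0.959931 rad; initial bearing θ = 1.239184 rad.
sin φ₂ = sin φ₁ cos δ + cos φ₁ sin δ cos θ = (-0.819152)(0.830197) + (0.573576)(0.557470)(0.325568) = -0.575957
φ₂ = asin(-0.575957) = -0.613774 rad = -35.17°.
Then Δλ = atan2(0.302331, 0.358401) = 0.700740 rad, from sin θ sin δ cos φ₁ over cos δ − sin φ₁ sin φ₂.
λ₂ = λ₁ + Δλ = 169.68°.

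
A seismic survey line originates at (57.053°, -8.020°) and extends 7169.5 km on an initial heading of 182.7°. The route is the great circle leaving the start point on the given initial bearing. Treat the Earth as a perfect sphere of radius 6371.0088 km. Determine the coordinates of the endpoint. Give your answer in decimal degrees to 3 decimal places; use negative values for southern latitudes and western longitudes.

latitude -7.392°, longitude -10.477°

Central angle δ = d/R = 1.125332 rad.
With φ₁ = 57.053° = 0.995763 rad and θ = 182.7° = 3.188717 rad:
sin φ₂ = sin φ₁ cos δ + cos φ₁ sin δ cos θ = (0.839174)(0.430877) + (0.543863)(0.902411)(-0.998890) = -0.128662
φ₂ = asin(-0.128662) = -0.129020 rad = -7.392°.
Δλ = atan2( sin θ sin δ cos φ₁ , cos δ − sin φ₁ sin φ₂ ) = atan2(-0.023119, 0.538847) = -0.042879 rad = -2.457°.
Hence λ₂ = -8.020° + -2.457° = -10.477°.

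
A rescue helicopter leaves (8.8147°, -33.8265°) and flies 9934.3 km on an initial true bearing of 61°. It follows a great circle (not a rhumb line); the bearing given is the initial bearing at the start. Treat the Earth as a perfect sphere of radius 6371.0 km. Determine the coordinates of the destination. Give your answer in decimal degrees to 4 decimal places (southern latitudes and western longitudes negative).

latitude 28.7386°, longitude 60.2890°

Central angle δ = d/R = 1.559300 rad.
Converting: φ₁ = 0.153846 rad, θ = 1.064651 rad.
sin φ₂ = sin φ₁ cos δ + cos φ₁ sin δ cos θ = (0.153239)(0.011496) + (0.988189)(0.999934)(0.484810) = 0.480814
φ₂ = asin(0.480814) = 0.501582 rad = 28.7386°.
Then Δλ = atan2(0.864233, -0.062183) = 1.642625 rad, from sin θ sin δ cos φ₁ over cos δ − sin φ₁ sin φ₂.
λ₂ = λ₁ + Δλ = 60.2890°.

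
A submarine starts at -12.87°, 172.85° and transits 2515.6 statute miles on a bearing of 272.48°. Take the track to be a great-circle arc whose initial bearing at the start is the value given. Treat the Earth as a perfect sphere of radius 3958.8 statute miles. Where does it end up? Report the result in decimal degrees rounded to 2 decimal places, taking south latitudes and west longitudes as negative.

Central angle δ = d/R = 0.635445 rad.
Start latitude φ₁ = -0.224624 rad; initial bearing θ = 4.755673 rad.
sin φ₂ = sin φ₁ cos δ + cos φ₁ sin δ cos θ = (-0.222740)(0.804808) + (0.974878)(0.593536)(0.043271) = -0.154225
φ₂ = asin(-0.154225) = -0.154843 rad = -8.87°.
For the longitude increment, Δλ = atan2( sin θ sin δ cos φ₁, cos δ − sin φ₁ sin φ₂ ) = atan2(-0.578083, 0.770456) = -36.88°.
λ₂ = 172.85° + -36.88° = 135.97°.

latitude -8.87°, longitude 135.97°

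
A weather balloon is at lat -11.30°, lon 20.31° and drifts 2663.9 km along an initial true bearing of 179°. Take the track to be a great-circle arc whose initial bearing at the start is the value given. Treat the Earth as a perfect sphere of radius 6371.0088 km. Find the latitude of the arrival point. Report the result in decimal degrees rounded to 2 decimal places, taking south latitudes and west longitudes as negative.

δ = 2663.9/6371.0088 = 0.418128 rad (23.9570°).
Start latitude φ₁ = -0.197222 rad; initial bearing θ = 3.124139 rad.
sin φ₂ = sin φ₁ cos δ + cos φ₁ sin δ cos θ = (-0.195946)(0.913850) + (0.980615)(0.406051)(-0.999848) = -0.577184
φ₂ = asin(-0.577184) = -0.615276 rad = -35.25°.
Then Δλ = atan2(0.006949, 0.800753) = 0.008678 rad, from sin θ sin δ cos φ₁ over cos δ − sin φ₁ sin φ₂.
λ₂ = 20.31° + 0.50° = 20.81°.

latitude -35.25°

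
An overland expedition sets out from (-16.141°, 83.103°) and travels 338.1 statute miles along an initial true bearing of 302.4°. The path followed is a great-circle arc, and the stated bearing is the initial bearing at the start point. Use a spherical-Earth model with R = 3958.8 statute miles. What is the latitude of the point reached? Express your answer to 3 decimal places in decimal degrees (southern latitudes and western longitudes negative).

latitude -13.479°

Angular distance δ = d/R = 338.1 / 3958.8 = 0.085405 rad.
Converting: φ₁ = -0.281714 rad, θ = 5.277876 rad.
Destination latitude: φ₂ = arcsin( sin φ₁ cos δ + cos φ₁ sin δ cos θ ) = arcsin(-0.233084) = -13.479°.
For the longitude increment, Δλ = atan2( sin θ sin δ cos φ₁, cos δ − sin φ₁ sin φ₂ ) = atan2(-0.069183, 0.931557) = -4.247°.
Hence λ₂ = 83.103° + -4.247° = 78.856°.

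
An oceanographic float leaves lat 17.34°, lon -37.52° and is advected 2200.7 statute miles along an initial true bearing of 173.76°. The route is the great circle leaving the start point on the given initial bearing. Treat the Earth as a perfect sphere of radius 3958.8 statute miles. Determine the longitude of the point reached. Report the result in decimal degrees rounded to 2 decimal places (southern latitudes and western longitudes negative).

longitude -34.13°

The arc subtends δ = 2200.7/3958.8 = 0.555901 rad at the centre.
Converting: φ₁ = 0.302640 rad, θ = 3.032684 rad.
Destination latitude: φ₂ = arcsin( sin φ₁ cos δ + cos φ₁ sin δ cos θ ) = arcsin(-0.247578) = -14.33°.
Then Δλ = atan2(0.054752, 0.923214) = 0.059236 rad, from sin θ sin δ cos φ₁ over cos δ − sin φ₁ sin φ₂.
λ₂ = λ₁ + Δλ = -34.13°.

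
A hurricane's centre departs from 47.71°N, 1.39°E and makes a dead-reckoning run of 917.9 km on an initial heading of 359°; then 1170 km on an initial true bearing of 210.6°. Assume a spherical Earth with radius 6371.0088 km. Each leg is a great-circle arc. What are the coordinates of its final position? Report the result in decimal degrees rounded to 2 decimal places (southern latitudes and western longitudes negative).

latitude 46.62°, longitude -6.64°

Apply the spherical direct solution leg by leg, carrying full precision between legs.
Leg 1: from (47.71°, 1.39°), δ = 917.9/6371.0088 = 0.144075 rad, θ = 359° → φ = 55.96°, λ = 1.13°.
Leg 2: from (55.96°, 1.13°), δ = 1170/6371.0088 = 0.183644 rad, θ = 210.6° → φ = 46.62°, λ = -6.64°.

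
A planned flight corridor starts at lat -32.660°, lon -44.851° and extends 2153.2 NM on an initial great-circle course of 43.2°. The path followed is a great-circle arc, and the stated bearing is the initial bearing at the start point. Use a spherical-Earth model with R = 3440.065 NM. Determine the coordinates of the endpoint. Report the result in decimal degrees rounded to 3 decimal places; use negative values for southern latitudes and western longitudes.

latitude -4.463°, longitude -21.132°

Angular distance δ = d/R = 2153.2 / 3440.065 = 0.625918 rad.
With φ₁ = -32.660° = -0.570025 rad and θ = 43.2° = 0.753982 rad:
Applying the spherical law of cosines for sides, sin φ₂ = sin φ₁ cos δ + cos φ₁ sin δ cos θ = -0.077811, so φ₂ = -4.463°.
Δλ = atan2( sin θ sin δ cos φ₁ , cos δ − sin φ₁ sin φ₂ ) = atan2(0.337628, 0.768434) = 0.413980 rad = 23.719°.
Hence λ₂ = -44.851° + 23.719° = -21.132°.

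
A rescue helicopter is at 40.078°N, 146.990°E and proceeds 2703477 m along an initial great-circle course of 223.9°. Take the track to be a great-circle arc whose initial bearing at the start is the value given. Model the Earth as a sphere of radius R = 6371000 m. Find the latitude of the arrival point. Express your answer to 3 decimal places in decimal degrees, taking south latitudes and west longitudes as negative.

latitude 21.084°

δ = 2703477/6371000 = 0.424341 rad (24.3130°).
With φ₁ = 40.078° = 0.699493 rad and θ = 223.9° = 3.907792 rad:
sin φ₂ = sin φ₁ cos δ + cos φ₁ sin δ cos θ = (0.643830)(0.911310) + (0.765169)(0.411720)(-0.720551) = 0.359730
φ₂ = asin(0.359730) = 0.367978 rad = 21.084°.
Δλ = atan2( sin θ sin δ cos φ₁ , cos δ − sin φ₁ sin φ₂ ) = atan2(-0.218446, 0.679706) = -0.310958 rad = -17.817°.
λ₂ = 146.990° + -17.817° = 129.173°.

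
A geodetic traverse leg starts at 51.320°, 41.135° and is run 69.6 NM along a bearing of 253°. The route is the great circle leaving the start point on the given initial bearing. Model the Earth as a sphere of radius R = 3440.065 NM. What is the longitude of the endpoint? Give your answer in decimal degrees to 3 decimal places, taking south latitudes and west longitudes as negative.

Central angle δ = d/R = 0.020232 rad.
With φ₁ = 51.320° = 0.895703 rad and θ = 253° = 4.415683 rad:
Applying the spherical law of cosines for sides, sin φ₂ = sin φ₁ cos δ + cos φ₁ sin δ cos θ = 0.776792, so φ₂ = 50.968°.
For the longitude increment, Δλ = atan2( sin θ sin δ cos φ₁, cos δ − sin φ₁ sin φ₂ ) = atan2(-0.012091, 0.393394) = -1.760°.
λ₂ = 41.135° + -1.760° = 39.375°.

longitude 39.375°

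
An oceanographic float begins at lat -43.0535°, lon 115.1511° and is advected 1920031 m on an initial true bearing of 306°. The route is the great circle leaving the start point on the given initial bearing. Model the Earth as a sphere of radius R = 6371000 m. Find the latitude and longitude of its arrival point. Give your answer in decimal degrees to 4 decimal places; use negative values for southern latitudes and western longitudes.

Angular distance δ = d/R = 1920031 / 6371000 = 0.301370 rad.
Converting: φ₁ = -0.751425 rad, θ = 5.340708 rad.
sin φ₂ = sin φ₁ cos δ + cos φ₁ sin δ cos θ = (-0.682681)(0.954931) + (0.730717)(0.296829)(0.587785) = -0.524424
φ₂ = asin(-0.524424) = -0.552038 rad = -31.6294°.
Then Δλ = atan2(-0.175474, 0.596917) = -0.285913 rad, from sin θ sin δ cos φ₁ over cos δ − sin φ₁ sin φ₂.
λ₂ = 115.1511° + -16.3816° = 98.7695°.

latitude -31.6294°, longitude 98.7695°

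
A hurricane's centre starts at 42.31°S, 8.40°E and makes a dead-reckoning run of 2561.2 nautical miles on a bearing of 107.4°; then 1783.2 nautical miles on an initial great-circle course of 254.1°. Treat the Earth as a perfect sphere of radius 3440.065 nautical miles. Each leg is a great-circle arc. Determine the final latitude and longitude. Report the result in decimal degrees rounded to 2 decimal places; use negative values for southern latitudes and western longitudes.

latitude -41.60°, longitude 26.60°

Apply the spherical direct solution leg by leg, carrying full precision between legs.
Leg 1: from (-42.31°, 8.40°), δ = 2561.2/3440.065 = 0.744521 rad, θ = 107.4° → φ = -40.16°, λ = 66.18°.
Leg 2: from (-40.16°, 66.18°), δ = 1783.2/3440.065 = 0.518362 rad, θ = 254.1° → φ = -41.60°, λ = 26.60°.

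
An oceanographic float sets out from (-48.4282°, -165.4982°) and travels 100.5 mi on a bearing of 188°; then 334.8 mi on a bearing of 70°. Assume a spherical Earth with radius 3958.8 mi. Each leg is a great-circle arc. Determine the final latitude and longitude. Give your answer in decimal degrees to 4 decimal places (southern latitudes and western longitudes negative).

latitude -48.0055°, longitude -158.9987°

Apply the spherical direct solution leg by leg, carrying full precision between legs.
Leg 1: from (-48.4282°, -165.4982°), δ = 100.5/3958.8 = 0.025386 rad, θ = 188° → φ = -49.8682°, λ = -165.8122°.
Leg 2: from (-49.8682°, -165.8122°), δ = 334.8/3958.8 = 0.084571 rad, θ = 70° → φ = -48.0055°, λ = -158.9987°.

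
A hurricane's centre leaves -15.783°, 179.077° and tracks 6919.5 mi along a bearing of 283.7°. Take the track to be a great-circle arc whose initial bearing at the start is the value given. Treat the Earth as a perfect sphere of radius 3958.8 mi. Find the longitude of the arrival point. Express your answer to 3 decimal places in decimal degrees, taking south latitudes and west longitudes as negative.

longitude 82.746°

δ = 6919.5/3958.8 = 1.747878 rad (100.1460°).
Converting: φ₁ = -0.275465 rad, θ = 4.951499 rad.
Destination latitude: φ₂ = arcsin( sin φ₁ cos δ + cos φ₁ sin δ cos θ ) = arcsin(0.272259) = 15.799°.
For the longitude increment, Δλ = atan2( sin θ sin δ cos φ₁, cos δ − sin φ₁ sin φ₂ ) = atan2(-0.920300, -0.102105) = -96.331°.
λ₂ = λ₁ + Δλ = 82.746°.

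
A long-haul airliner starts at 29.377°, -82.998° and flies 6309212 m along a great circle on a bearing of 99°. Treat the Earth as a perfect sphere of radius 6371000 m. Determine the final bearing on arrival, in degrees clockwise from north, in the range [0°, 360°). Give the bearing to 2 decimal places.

final bearing 119.40°

Angular distance δ = d/R = 6309212 / 6371000 = 0.990302 rad.
Start latitude φ₁ = 0.512725 rad; initial bearing θ = 1.727876 rad.
Destination latitude: φ₂ = arcsin( sin φ₁ cos δ + cos φ₁ sin δ cos θ ) = arcsin(0.155050) = 8.920°.
Then Δλ = atan2(0.719695, 0.472377) = 0.989965 rad, from sin θ sin δ cos φ₁ over cos δ − sin φ₁ sin φ₂.
Hence λ₂ = -82.998° + 56.721° = -26.277°.
The forward bearing on arrival equals the back-azimuth from the destination plus 180°.
Back-azimuth from P₂ (8.92°, -26.28°) to P₁ (29.38°, -83.00°), with Δλ' = λ₁ − λ₂ = -56.72°: atan2( sin Δλ' cos φ₁ , cos φ₂ sin φ₁ − sin φ₂ cos φ₁ cos Δλ' ) = 299.40°.
Final bearing = (299.40° + 180°) mod 360° = 119.40°.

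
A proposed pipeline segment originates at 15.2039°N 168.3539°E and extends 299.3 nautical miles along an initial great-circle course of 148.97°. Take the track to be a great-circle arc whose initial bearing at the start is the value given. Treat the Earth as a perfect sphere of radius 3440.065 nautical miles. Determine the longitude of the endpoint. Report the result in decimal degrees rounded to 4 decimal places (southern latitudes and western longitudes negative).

Central angle δ = d/R = 0.087004 rad.
Converting: φ₁ = 0.265358 rad, θ = 2.600017 rad.
Destination latitude: φ₂ = arcsin( sin φ₁ cos δ + cos φ₁ sin δ cos θ ) = arcsin(0.189409) = 10.9183°.
Δλ = atan2( sin θ sin δ cos φ₁ , cos δ − sin φ₁ sin φ₂ ) = atan2(0.043225, 0.946544) = 0.045635 rad = 2.6147°.
Hence λ₂ = 168.3539° + 2.6147° = 170.9686°.

longitude 170.9686°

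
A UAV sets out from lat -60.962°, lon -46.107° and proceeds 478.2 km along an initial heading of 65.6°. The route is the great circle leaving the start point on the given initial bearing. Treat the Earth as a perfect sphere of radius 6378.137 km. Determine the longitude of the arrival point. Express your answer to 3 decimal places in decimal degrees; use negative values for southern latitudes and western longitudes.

Angular distance δ = d/R = 478.2 / 6378.137 = 0.074975 rad.
With φ₁ = -60.962° = -1.063988 rad and θ = 65.6° = 1.144936 rad:
Applying the spherical law of cosines for sides, sin φ₂ = sin φ₁ cos δ + cos φ₁ sin δ cos θ = -0.856822, so φ₂ = -58.962°.
Δλ = atan2( sin θ sin δ cos φ₁ , cos δ − sin φ₁ sin φ₂ ) = atan2(0.033111, 0.248073) = 0.132687 rad = 7.602°.
λ₂ = λ₁ + Δλ = -38.505°.

longitude -38.505°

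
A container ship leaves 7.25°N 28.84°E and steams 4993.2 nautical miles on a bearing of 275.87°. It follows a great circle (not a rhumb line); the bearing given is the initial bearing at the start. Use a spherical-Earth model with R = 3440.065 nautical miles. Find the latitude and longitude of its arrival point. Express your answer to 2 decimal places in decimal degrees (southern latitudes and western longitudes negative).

The arc subtends δ = 4993.2/3440.065 = 1.451484 rad at the centre.
With φ₁ = 7.25° = 0.126536 rad and θ = 275.87° = 4.814840 rad:
sin φ₂ = sin φ₁ cos δ + cos φ₁ sin δ cos θ = (0.126199)(0.119029) + (0.992005)(0.992891)(0.102272) = 0.115754
φ₂ = asin(0.115754) = 0.116014 rad = 6.65°.
For the longitude increment, Δλ = atan2( sin θ sin δ cos φ₁, cos δ − sin φ₁ sin φ₂ ) = atan2(-0.979788, 0.104421) = -83.92°.
Hence λ₂ = 28.84° + -83.92° = -55.08°.

latitude 6.65°, longitude -55.08°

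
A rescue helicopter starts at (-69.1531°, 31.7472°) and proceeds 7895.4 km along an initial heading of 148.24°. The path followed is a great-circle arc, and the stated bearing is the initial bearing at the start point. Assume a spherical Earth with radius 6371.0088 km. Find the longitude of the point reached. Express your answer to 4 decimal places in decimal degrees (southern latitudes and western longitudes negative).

δ = 7895.4/6371.0088 = 1.239270 rad (71.0049°).
With φ₁ = -69.1531° = -1.206949 rad and θ = 148.24° = 2.587276 rad:
sin φ₂ = sin φ₁ cos δ + cos φ₁ sin δ cos θ = (-0.934535)(0.325487) + (0.355872)(0.945547)(-0.850260) = -0.590286
φ₂ = asin(-0.590286) = -0.631413 rad = -36.1773°.
Δλ = atan2( sin θ sin δ cos φ₁ , cos δ − sin φ₁ sin φ₂ ) = atan2(0.177118, -0.226156) = 2.477201 rad = 141.9332°.
λ₂ = 31.7472° + 141.9332° = 173.6804°.

longitude 173.6804°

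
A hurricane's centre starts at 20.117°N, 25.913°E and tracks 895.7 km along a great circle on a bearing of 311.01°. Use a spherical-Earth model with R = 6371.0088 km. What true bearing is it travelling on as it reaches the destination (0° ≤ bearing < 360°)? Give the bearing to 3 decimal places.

final bearing 308.414°

Central angle δ = d/R = 0.140590 rad.
Start latitude φ₁ = 0.351108 rad; initial bearing θ = 5.428149 rad.
Applying the spherical law of cosines for sides, sin φ₂ = sin φ₁ cos δ + cos φ₁ sin δ cos θ = 0.426885, so φ₂ = 25.270°.
Then Δλ = atan2(-0.099288, 0.843311) = -0.117197 rad, from sin θ sin δ cos φ₁ over cos δ − sin φ₁ sin φ₂.
Hence λ₂ = 25.913° + -6.715° = 19.198°.
The forward bearing on arrival equals the back-azimuth from the destination plus 180°.
Back-azimuth from P₂ (25.270°, 19.198°) to P₁ (20.117°, 25.913°), with Δλ' = λ₁ − λ₂ = 6.715°: atan2( sin Δλ' cos φ₁ , cos φ₂ sin φ₁ − sin φ₂ cos φ₁ cos Δλ' ) = 128.414°.
Final bearing = (128.414° + 180°) mod 360° = 308.414°.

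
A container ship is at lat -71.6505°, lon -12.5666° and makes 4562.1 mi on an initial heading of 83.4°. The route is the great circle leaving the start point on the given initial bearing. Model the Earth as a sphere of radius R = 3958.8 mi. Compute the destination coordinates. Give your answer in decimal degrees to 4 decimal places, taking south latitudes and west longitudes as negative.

latitude -20.6452°, longitude 63.3574°

The arc subtends δ = 4562.1/3958.8 = 1.152395 rad at the centre.
With φ₁ = -71.6505° = -1.250537 rad and θ = 83.4° = 1.455605 rad:
sin φ₂ = sin φ₁ cos δ + cos φ₁ sin δ cos θ = (-0.949154)(0.406301) + (0.314813)(0.913740)(0.114937) = -0.352579
φ₂ = asin(-0.352579) = -0.360326 rad = -20.6452°.
For the longitude increment, Δλ = atan2( sin θ sin δ cos φ₁, cos δ − sin φ₁ sin φ₂ ) = atan2(0.285750, 0.071649) = 75.9240°.
λ₂ = λ₁ + Δλ = 63.3574°.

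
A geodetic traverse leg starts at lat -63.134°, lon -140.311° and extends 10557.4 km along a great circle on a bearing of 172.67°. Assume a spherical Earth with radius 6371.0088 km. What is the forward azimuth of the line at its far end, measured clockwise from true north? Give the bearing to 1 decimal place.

final bearing 3.6°

Central angle δ = d/R = 1.657100 rad.
Converting: φ₁ = -1.101896 rad, θ = 3.013660 rad.
Destination latitude: φ₂ = arcsin( sin φ₁ cos δ + cos φ₁ sin δ cos θ ) = arcsin(-0.369651) = -21.694°.
Then Δλ = atan2(0.057441, -0.415950) = 3.004364 rad, from sin θ sin δ cos φ₁ over cos δ − sin φ₁ sin φ₂.
Hence λ₂ = -140.311° + 172.137° = 31.826°.
The forward bearing on arrival equals the back-azimuth from the destination plus 180°.
Back-azimuth from P₂ (-21.7°, 31.8°) to P₁ (-63.1°, -140.3°), with Δλ' = λ₁ − λ₂ = -172.1°: atan2( sin Δλ' cos φ₁ , cos φ₂ sin φ₁ − sin φ₂ cos φ₁ cos Δλ' ) = 183.6°.
Final bearing = (183.6° + 180°) mod 360° = 3.6°.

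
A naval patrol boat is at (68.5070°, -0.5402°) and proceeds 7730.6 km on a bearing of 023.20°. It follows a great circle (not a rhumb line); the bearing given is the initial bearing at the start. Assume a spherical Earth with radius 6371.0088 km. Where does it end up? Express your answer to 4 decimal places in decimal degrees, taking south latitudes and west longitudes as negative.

latitude 39.8655°, longitude 150.7212°

Angular distance δ = d/R = 7730.6 / 6371.0088 = 1.213403 rad.
With φ₁ = 68.5070° = 1.195673 rad and θ = 23.2° = 0.404916 rad:
Applying the spherical law of cosines for sides, sin φ₂ = sin φ₁ cos δ + cos φ₁ sin δ cos θ = 0.640988, so φ₂ = 39.8655°.
For the longitude increment, Δλ = atan2( sin θ sin δ cos φ₁, cos δ − sin φ₁ sin φ₂ ) = atan2(0.135215, -0.246581) = 151.2614°.
λ₂ = λ₁ + Δλ = 150.7212°.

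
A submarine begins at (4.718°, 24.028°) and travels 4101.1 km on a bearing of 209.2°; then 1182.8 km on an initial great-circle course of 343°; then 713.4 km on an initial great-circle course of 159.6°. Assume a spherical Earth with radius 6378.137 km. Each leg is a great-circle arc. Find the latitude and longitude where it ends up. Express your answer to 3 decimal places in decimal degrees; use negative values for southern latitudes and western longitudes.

Apply the spherical direct solution leg by leg, carrying full precision between legs.
Leg 1: from (4.718°, 24.028°), δ = 4101.1/6378.137 = 0.642993 rad, θ = 209.2° → φ = -27.116°, λ = 4.842°.
Leg 2: from (-27.116°, 4.842°), δ = 1182.8/6378.137 = 0.185446 rad, θ = 343° → φ = -16.920°, λ = 1.611°.
Leg 3: from (-16.920°, 1.611°), δ = 713.4/6378.137 = 0.111851 rad, θ = 159.6° → φ = -22.911°, λ = 4.032°.

latitude -22.911°, longitude 4.032°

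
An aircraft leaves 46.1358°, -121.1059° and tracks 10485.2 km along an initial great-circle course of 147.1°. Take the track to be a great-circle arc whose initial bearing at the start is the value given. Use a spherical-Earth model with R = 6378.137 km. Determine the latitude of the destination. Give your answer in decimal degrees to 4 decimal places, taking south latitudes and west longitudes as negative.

latitude -39.2674°

Central angle δ = d/R = 1.643928 rad.
With φ₁ = 46.1358° = 0.805222 rad and θ = 147.1° = 2.567379 rad:
Applying the spherical law of cosines for sides, sin φ₂ = sin φ₁ cos δ + cos φ₁ sin δ cos θ = -0.632941, so φ₂ = -39.2674°.
Δλ = atan2( sin θ sin δ cos φ₁ , cos δ − sin φ₁ sin φ₂ ) = atan2(0.375387, 0.383273) = 0.775004 rad = 44.4045°.
Hence λ₂ = -121.1059° + 44.4045° = -76.7014°.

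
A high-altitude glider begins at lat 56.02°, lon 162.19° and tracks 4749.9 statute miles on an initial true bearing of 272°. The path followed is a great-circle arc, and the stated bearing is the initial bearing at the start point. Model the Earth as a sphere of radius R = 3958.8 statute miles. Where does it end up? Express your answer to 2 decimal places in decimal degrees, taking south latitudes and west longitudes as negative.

latitude 18.59°, longitude 82.87°

Angular distance δ = d/R = 4749.9 / 3958.8 = 1.199833 rad.
Start latitude φ₁ = 0.977733 rad; initial bearing θ = 4.747296 rad.
sin φ₂ = sin φ₁ cos δ + cos φ₁ sin δ cos θ = (0.829233)(0.362513) + (0.558903)(0.931979)(0.034899) = 0.318786
φ₂ = asin(0.318786) = 0.324449 rad = 18.59°.
For the longitude increment, Δλ = atan2( sin θ sin δ cos φ₁, cos δ − sin φ₁ sin φ₂ ) = atan2(-0.520569, 0.098165) = -79.32°.
λ₂ = λ₁ + Δλ = 82.87°.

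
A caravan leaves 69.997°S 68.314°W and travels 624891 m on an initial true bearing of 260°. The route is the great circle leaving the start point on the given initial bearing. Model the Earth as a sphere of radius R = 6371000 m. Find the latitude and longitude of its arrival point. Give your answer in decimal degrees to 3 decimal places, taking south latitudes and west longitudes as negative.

Angular distance δ = d/R = 624891 / 6371000 = 0.098084 rad.
With φ₁ = -69.997° = -1.221678 rad and θ = 260° = 4.537856 rad:
Applying the spherical law of cosines for sides, sin φ₂ = sin φ₁ cos δ + cos φ₁ sin δ cos θ = -0.940975, so φ₂ = -70.216°.
For the longitude increment, Δλ = atan2( sin θ sin δ cos φ₁, cos δ − sin φ₁ sin φ₂ ) = atan2(-0.032989, 0.110983) = -16.554°.
Hence λ₂ = -68.314° + -16.554° = -84.868°.

latitude -70.216°, longitude -84.868°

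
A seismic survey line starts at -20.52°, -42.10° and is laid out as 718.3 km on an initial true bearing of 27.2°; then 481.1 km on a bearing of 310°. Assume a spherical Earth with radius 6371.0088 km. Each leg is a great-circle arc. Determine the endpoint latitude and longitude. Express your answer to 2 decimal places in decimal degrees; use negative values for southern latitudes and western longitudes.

latitude -11.94°, longitude -42.44°

Apply the spherical direct solution leg by leg, carrying full precision between legs.
Leg 1: from (-20.52°, -42.10°), δ = 718.3/6371.0088 = 0.112745 rad, θ = 27.2° → φ = -14.75°, λ = -39.05°.
Leg 2: from (-14.75°, -39.05°), δ = 481.1/6371.0088 = 0.075514 rad, θ = 310° → φ = -11.94°, λ = -42.44°.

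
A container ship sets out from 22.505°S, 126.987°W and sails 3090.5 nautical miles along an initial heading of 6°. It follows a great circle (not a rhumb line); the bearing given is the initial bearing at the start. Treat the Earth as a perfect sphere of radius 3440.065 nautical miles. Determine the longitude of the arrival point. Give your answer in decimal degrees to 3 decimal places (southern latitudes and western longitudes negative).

Central angle δ = d/R = 0.898384 rad.
Start latitude φ₁ = -0.392786 rad; initial bearing θ = 0.104720 rad.
sin φ₂ = sin φ₁ cos δ + cos φ₁ sin δ cos θ = (-0.382764)(0.622875) + (0.923846)(0.782321)(0.994522) = 0.480371
φ₂ = asin(0.480371) = 0.501078 rad = 28.710°.
For the longitude increment, Δλ = atan2( sin θ sin δ cos φ₁, cos δ − sin φ₁ sin φ₂ ) = atan2(0.075547, 0.806744) = 5.350°.
λ₂ = -126.987° + 5.350° = -121.637°.

longitude -121.637°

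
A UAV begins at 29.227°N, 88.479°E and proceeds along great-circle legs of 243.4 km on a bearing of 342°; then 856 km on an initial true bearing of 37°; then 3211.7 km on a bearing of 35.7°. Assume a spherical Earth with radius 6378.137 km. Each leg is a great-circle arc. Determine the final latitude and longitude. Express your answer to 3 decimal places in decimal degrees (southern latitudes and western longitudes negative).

latitude 57.417°, longitude 125.025°

Apply the spherical direct solution leg by leg, carrying full precision between legs.
Leg 1: from (29.227°, 88.479°), δ = 243.4/6378.137 = 0.038162 rad, θ = 342° → φ = 31.304°, λ = 87.688°.
Leg 2: from (31.304°, 87.688°), δ = 856/6378.137 = 0.134208 rad, θ = 37° → φ = 37.316°, λ = 93.500°.
Leg 3: from (37.316°, 93.500°), δ = 3211.7/6378.137 = 0.503548 rad, θ = 35.7° → φ = 57.417°, λ = 125.025°.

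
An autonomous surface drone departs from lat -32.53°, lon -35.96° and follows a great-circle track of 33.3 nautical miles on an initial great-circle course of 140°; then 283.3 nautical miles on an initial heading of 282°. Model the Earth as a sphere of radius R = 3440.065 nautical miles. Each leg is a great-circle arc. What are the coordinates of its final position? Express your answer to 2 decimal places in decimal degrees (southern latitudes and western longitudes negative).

Apply the spherical direct solution leg by leg, carrying full precision between legs.
Leg 1: from (-32.53°, -35.96°), δ = 33.3/3440.065 = 0.009680 rad, θ = 140° → φ = -32.95°, λ = -35.54°.
Leg 2: from (-32.95°, -35.54°), δ = 283.3/3440.065 = 0.082353 rad, θ = 282° → φ = -31.86°, λ = -40.97°.

latitude -31.86°, longitude -40.97°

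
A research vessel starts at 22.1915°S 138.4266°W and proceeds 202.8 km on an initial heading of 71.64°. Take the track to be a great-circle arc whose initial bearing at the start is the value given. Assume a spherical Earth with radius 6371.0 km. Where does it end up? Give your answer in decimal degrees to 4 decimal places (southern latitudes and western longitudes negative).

Angular distance δ = d/R = 202.8 / 6371 = 0.031832 rad.
Start latitude φ₁ = -0.387315 rad; initial bearing θ = 1.250354 rad.
Destination latitude: φ₂ = arcsin( sin φ₁ cos δ + cos φ₁ sin δ cos θ ) = arcsin(-0.368230) = -21.6065°.
Then Δλ = atan2(0.027969, 0.860412) = 0.032495 rad, from sin θ sin δ cos φ₁ over cos δ − sin φ₁ sin φ₂.
Hence λ₂ = -138.4266° + 1.8618° = -136.5648°.

latitude -21.6065°, longitude -136.5648°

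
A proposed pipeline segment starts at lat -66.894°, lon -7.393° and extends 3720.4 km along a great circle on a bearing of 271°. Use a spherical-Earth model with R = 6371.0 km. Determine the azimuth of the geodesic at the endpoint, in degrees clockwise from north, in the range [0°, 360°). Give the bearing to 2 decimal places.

The arc subtends δ = 3720.4/6371 = 0.583959 rad at the centre.
With φ₁ = -66.894° = -1.167521 rad and θ = 271° = 4.729842 rad:
Applying the spherical law of cosines for sides, sin φ₂ = sin φ₁ cos δ + cos φ₁ sin δ cos θ = -0.763585, so φ₂ = -49.781°.
Then Δλ = atan2(-0.216328, 0.131957) = -1.023067 rad, from sin θ sin δ cos φ₁ over cos δ − sin φ₁ sin φ₂.
λ₂ = λ₁ + Δλ = -66.010°.
The forward bearing on arrival equals the back-azimuth from the destination plus 180°.
Back-azimuth from P₂ (-49.78°, -66.01°) to P₁ (-66.89°, -7.39°), with Δλ' = λ₁ − λ₂ = 58.62°: atan2( sin Δλ' cos φ₁ , cos φ₂ sin φ₁ − sin φ₂ cos φ₁ cos Δλ' ) = 142.58°.
Final bearing = (142.58° + 180°) mod 360° = 322.58°.

final bearing 322.58°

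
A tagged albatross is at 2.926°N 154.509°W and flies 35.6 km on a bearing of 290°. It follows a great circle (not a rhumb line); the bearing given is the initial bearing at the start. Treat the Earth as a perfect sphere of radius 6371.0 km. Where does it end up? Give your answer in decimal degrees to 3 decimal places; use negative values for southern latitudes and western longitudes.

latitude 3.035°, longitude -154.810°

δ = 35.6/6371 = 0.005588 rad (0.3202°).
Converting: φ₁ = 0.051068 rad, θ = 5.061455 rad.
Destination latitude: φ₂ = arcsin( sin φ₁ cos δ + cos φ₁ sin δ cos θ ) = arcsin(0.052954) = 3.035°.
Δλ = atan2( sin θ sin δ cos φ₁ , cos δ − sin φ₁ sin φ₂ ) = atan2(-0.005244, 0.997281) = -0.005258 rad = -0.301°.
Hence λ₂ = -154.509° + -0.301° = -154.810°.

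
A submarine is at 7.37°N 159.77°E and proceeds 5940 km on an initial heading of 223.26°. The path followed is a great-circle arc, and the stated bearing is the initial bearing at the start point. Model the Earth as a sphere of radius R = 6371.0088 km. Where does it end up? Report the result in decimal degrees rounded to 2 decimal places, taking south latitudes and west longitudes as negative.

latitude -30.23°, longitude 120.20°

Angular distance δ = d/R = 5940 / 6371.0088 = 0.932348 rad.
Converting: φ₁ = 0.128631 rad, θ = 3.896622 rad.
sin φ₂ = sin φ₁ cos δ + cos φ₁ sin δ cos θ = (0.128276)(0.595950) + (0.991738)(0.803022)(-0.728251) = -0.503524
φ₂ = asin(-0.503524) = -0.527673 rad = -30.23°.
Δλ = atan2( sin θ sin δ cos φ₁ , cos δ − sin φ₁ sin φ₂ ) = atan2(-0.545772, 0.660540) = -0.690544 rad = -39.57°.
λ₂ = 159.77° + -39.57° = 120.20°.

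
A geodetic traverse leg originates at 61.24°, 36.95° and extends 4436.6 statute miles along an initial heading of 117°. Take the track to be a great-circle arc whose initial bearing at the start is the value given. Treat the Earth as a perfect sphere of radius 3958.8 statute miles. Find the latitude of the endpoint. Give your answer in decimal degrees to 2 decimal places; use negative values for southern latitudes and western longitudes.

latitude 10.64°

δ = 4436.6/3958.8 = 1.120693 rad (64.2110°).
Start latitude φ₁ = 1.068840 rad; initial bearing θ = 2.042035 rad.
Destination latitude: φ₂ = arcsin( sin φ₁ cos δ + cos φ₁ sin δ cos θ ) = arcsin(0.184713) = 10.64°.
For the longitude increment, Δλ = atan2( sin θ sin δ cos φ₁, cos δ − sin φ₁ sin φ₂ ) = atan2(0.386003, 0.273131) = 54.72°.
λ₂ = λ₁ + Δλ = 91.67°.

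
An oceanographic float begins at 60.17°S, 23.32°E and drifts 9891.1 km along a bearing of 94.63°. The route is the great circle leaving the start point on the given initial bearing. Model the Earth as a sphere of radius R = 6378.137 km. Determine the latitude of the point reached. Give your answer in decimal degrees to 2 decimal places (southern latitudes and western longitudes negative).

Central angle δ = d/R = 1.550782 rad.
Converting: φ₁ = -1.050165 rad, θ = 1.651605 rad.
Destination latitude: φ₂ = arcsin( sin φ₁ cos δ + cos φ₁ sin δ cos θ ) = arcsin(-0.057506) = -3.30°.
Δλ = atan2( sin θ sin δ cos φ₁ , cos δ − sin φ₁ sin φ₂ ) = atan2(0.495706, -0.029874) = 1.630989 rad = 93.45°.
λ₂ = λ₁ + Δλ = 116.77°.

latitude -3.30°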